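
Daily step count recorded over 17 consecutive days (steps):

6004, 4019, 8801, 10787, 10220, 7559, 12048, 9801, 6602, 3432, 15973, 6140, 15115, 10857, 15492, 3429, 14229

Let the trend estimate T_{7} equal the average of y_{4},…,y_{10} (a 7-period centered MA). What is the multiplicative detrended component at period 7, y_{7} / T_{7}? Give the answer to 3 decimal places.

1.395

Trend T_7 = (10787 + 10220 + 7559 + 12048 + 9801 + 6602 + 3432) / 7 = 60449/7 = 8635.57143
Ratio to trend: 12048 / 8635.57143 = 1.395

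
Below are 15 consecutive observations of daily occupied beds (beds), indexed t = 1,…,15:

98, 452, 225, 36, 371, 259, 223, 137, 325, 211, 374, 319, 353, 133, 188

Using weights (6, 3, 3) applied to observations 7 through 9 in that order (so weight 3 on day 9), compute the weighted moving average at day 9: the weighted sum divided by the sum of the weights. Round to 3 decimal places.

Weighted sum: 6·223 + 3·137 + 3·325 = 1338 + 411 + 975 = 2724
Weight total: 6 + 3 + 3 = 12
WMA = 2724 / 12 = 227.000

227.000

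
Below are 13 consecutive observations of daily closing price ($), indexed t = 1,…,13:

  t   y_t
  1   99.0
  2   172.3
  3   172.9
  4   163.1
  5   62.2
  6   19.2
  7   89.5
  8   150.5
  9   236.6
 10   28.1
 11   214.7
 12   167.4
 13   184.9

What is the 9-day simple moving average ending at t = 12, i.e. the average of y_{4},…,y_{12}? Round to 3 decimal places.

Sum of periods 4–12: 163.1 + 62.2 + 19.2 + 89.5 + 150.5 + 236.6 + 28.1 + 214.7 + 167.4 = 1131.3
Divide by 9: 1131.3 / 9 = 125.700

125.700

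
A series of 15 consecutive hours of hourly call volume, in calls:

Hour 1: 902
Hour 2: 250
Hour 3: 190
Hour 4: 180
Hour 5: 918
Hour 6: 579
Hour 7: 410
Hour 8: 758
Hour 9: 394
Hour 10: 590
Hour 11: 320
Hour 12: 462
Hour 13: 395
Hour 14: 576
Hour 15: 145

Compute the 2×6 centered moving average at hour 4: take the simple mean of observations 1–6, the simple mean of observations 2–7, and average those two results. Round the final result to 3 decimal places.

462.167

Sum over 1–6: 902 + 250 + 190 + 180 + 918 + 579 = 3019
Sum over 2–7: 250 + 190 + 180 + 918 + 579 + 410 = 2527
CMA at t=4 = (3019 + 2527) / (2·6) = 5546 / 12 = 462.167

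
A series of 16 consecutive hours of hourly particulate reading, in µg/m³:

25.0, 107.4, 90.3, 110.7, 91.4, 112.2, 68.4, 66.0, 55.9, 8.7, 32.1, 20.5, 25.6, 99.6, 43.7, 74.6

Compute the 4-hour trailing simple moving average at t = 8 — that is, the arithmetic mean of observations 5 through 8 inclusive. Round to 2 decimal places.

84.50

Sum of periods 5–8: 91.4 + 112.2 + 68.4 + 66.0 = 338.0
Divide by 4: 338.0 / 4 = 84.50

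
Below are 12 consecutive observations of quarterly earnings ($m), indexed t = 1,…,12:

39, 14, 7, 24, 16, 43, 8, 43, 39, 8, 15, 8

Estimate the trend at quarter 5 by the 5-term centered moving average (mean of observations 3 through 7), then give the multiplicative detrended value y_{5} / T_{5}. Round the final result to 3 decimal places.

Trend T_5 = (7 + 24 + 16 + 43 + 8) / 5 = 98/5 = 19.60000
Ratio to trend: 16 / 19.60000 = 0.816

0.816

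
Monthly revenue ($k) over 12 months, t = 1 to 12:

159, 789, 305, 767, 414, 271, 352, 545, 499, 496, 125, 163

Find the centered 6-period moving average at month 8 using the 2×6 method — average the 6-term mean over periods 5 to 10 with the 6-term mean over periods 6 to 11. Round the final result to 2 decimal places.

405.42

Sum over 5–10: 414 + 271 + 352 + 545 + 499 + 496 = 2577
Sum over 6–11: 271 + 352 + 545 + 499 + 496 + 125 = 2288
CMA at t=8 = (2577 + 2288) / (2·6) = 4865 / 12 = 405.42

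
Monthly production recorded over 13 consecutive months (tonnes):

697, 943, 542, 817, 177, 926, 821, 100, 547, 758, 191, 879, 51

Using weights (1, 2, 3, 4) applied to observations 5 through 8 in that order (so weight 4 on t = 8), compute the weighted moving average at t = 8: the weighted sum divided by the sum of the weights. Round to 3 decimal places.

489.200

Weighted sum: 1·177 + 2·926 + 3·821 + 4·100 = 177 + 1852 + 2463 + 400 = 4892
Weight total: 1 + 2 + 3 + 4 = 10
WMA = 4892 / 10 = 489.200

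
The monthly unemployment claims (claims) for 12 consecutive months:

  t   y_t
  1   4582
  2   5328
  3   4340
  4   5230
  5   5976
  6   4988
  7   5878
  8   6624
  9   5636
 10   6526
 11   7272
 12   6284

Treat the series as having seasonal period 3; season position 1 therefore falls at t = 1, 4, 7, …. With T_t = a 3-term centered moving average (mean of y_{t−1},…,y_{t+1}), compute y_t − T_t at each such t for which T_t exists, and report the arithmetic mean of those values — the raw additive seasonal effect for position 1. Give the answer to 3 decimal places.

48.000

Season position 1 occurs at t = 4, 7, 10 (where T_t is defined).
t=4: T_4 = 5182.00000; y_4 − T_4 = 5230 − 5182.00000 = 48.00000
t=7: T_7 = 5830.00000; y_7 − T_7 = 5878 − 5830.00000 = 48.00000
t=10: T_10 = 6478.00000; y_10 − T_10 = 6526 − 6478.00000 = 48.00000
Mean deviation: (48.00000 + 48.00000 + 48.00000) / 3 = 48.000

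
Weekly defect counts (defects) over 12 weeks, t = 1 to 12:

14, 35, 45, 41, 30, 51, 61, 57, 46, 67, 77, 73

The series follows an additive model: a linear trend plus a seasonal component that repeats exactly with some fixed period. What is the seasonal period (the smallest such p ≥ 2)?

First differences y_{t+1} − y_t: 21, 10, -4, -11, 21, 10, -4, -11, 21, 10, …
The difference pattern repeats every 4 terms and not for any smaller step, so p = 4.

4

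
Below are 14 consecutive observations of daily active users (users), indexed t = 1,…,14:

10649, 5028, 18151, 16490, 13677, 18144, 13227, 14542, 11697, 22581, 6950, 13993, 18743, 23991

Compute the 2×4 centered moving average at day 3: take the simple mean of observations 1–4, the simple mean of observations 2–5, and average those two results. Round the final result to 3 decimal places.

Sum over 1–4: 10649 + 5028 + 18151 + 16490 = 50318
Sum over 2–5: 5028 + 18151 + 16490 + 13677 = 53346
CMA at t=3 = (50318 + 53346) / (2·4) = 103664 / 8 = 12958.000

12958.000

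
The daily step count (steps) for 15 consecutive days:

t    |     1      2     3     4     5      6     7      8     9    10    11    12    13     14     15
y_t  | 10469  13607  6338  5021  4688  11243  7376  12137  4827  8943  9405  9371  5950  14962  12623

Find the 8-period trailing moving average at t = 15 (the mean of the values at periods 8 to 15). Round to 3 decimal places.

9777.250

Sum of periods 8–15: 12137 + 4827 + 8943 + 9405 + 9371 + 5950 + 14962 + 12623 = 78218
Divide by 8: 78218 / 8 = 9777.250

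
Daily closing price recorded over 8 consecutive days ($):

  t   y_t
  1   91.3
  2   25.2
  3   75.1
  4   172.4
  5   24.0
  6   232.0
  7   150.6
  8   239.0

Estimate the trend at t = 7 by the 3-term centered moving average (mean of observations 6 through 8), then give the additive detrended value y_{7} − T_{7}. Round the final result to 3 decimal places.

-56.600

Trend T_7 = (232.0 + 150.6 + 239.0) / 3 = 621.6/3 = 207.20000
Detrended value: 150.6 − 207.20000 = -56.600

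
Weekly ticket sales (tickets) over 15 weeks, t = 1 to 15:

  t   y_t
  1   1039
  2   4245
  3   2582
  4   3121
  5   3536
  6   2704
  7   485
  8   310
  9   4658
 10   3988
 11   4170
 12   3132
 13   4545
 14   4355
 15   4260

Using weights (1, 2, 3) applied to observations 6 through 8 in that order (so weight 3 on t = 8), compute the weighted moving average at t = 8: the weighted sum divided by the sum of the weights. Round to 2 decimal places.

767.33

Weighted sum: 1·2704 + 2·485 + 3·310 = 2704 + 970 + 930 = 4604
Weight total: 1 + 2 + 3 = 6
WMA = 4604 / 6 = 767.33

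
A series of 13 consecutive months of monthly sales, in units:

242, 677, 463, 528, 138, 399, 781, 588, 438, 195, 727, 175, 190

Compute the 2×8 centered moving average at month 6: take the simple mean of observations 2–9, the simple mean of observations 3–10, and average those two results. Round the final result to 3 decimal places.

Sum over 2–9: 677 + 463 + 528 + 138 + 399 + 781 + 588 + 438 = 4012
Sum over 3–10: 463 + 528 + 138 + 399 + 781 + 588 + 438 + 195 = 3530
CMA at t=6 = (4012 + 3530) / (2·8) = 7542 / 16 = 471.375

471.375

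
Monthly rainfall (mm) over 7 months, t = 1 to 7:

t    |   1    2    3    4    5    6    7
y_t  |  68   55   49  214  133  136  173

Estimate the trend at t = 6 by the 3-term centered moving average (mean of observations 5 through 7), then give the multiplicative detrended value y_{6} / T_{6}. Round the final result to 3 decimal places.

Trend T_6 = (133 + 136 + 173) / 3 = 442/3 = 147.33333
Ratio to trend: 136 / 147.33333 = 0.923

0.923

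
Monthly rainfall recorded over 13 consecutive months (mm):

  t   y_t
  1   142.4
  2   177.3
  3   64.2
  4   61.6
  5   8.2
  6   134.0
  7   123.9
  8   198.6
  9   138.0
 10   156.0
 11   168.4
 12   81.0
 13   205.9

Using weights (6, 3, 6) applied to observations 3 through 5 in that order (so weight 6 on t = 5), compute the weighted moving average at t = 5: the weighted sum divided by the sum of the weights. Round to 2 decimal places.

Weighted sum: 6·64.2 + 3·61.6 + 6·8.2 = 385.2 + 184.8 + 49.2 = 619.2
Weight total: 6 + 3 + 6 = 15
WMA = 619.2 / 15 = 41.28

41.28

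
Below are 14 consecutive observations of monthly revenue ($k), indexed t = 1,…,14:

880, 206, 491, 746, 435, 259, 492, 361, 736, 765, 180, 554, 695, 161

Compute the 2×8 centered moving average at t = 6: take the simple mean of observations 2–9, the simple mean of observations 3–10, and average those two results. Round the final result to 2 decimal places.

500.69

Sum over 2–9: 206 + 491 + 746 + 435 + 259 + 492 + 361 + 736 = 3726
Sum over 3–10: 491 + 746 + 435 + 259 + 492 + 361 + 736 + 765 = 4285
CMA at t=6 = (3726 + 4285) / (2·8) = 8011 / 16 = 500.69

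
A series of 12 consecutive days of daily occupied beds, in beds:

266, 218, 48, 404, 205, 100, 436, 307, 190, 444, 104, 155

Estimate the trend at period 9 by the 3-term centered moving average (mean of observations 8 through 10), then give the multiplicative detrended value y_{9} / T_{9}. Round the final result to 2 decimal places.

Trend T_9 = (307 + 190 + 444) / 3 = 941/3 = 313.6667
Ratio to trend: 190 / 313.6667 = 0.61

0.61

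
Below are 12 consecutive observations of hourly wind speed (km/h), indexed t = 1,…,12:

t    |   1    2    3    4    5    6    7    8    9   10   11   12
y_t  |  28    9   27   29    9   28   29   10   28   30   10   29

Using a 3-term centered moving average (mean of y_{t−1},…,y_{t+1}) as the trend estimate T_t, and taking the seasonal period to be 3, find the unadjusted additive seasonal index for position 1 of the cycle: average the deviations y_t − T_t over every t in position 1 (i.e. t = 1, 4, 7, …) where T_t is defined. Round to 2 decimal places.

Season position 1 occurs at t = 4, 7, 10 (where T_t is defined).
t=4: T_4 = 21.6667; y_4 − T_4 = 29 − 21.6667 = 7.3333
t=7: T_7 = 22.3333; y_7 − T_7 = 29 − 22.3333 = 6.6667
t=10: T_10 = 22.6667; y_10 − T_10 = 30 − 22.6667 = 7.3333
Mean deviation: (7.3333 + 6.6667 + 7.3333) / 3 = 7.11

7.11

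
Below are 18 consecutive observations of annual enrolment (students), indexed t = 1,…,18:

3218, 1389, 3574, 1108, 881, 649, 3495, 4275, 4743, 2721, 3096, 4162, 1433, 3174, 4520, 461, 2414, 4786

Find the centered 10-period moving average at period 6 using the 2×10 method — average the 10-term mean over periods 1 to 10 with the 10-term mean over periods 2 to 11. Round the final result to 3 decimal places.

Sum over 1–10: 3218 + 1389 + 3574 + 1108 + 881 + 649 + 3495 + 4275 + 4743 + 2721 = 26053
Sum over 2–11: 1389 + 3574 + 1108 + 881 + 649 + 3495 + 4275 + 4743 + 2721 + 3096 = 25931
CMA at t=6 = (26053 + 25931) / (2·10) = 51984 / 20 = 2599.200

2599.200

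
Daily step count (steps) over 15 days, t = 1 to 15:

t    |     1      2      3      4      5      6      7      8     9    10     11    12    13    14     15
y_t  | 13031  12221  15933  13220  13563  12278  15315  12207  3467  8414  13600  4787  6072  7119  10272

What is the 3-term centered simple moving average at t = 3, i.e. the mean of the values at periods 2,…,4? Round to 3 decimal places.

13791.333

Sum of periods 2–4: 12221 + 15933 + 13220 = 41374
Divide by 3: 41374 / 3 = 13791.333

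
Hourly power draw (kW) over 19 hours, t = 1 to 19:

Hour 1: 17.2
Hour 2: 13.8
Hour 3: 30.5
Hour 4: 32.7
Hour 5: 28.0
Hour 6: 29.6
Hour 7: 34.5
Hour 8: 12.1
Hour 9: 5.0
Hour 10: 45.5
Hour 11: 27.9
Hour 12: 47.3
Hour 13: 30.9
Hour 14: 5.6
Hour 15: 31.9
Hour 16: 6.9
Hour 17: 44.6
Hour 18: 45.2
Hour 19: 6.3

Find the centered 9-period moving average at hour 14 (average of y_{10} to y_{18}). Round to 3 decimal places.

Sum of periods 10–18: 45.5 + 27.9 + 47.3 + 30.9 + 5.6 + 31.9 + 6.9 + 44.6 + 45.2 = 285.8
Divide by 9: 285.8 / 9 = 31.756

31.756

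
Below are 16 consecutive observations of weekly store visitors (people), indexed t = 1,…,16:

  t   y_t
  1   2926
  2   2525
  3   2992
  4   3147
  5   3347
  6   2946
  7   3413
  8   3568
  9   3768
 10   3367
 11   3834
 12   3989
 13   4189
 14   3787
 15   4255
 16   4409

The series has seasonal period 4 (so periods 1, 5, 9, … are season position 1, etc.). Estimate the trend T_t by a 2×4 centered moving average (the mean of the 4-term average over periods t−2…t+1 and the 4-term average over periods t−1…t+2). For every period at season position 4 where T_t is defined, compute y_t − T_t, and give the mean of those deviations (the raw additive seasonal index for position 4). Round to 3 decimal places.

91.667

Season position 4 occurs at t = 4, 8, 12 (where T_t is defined).
t=4: T_4 = 3055.37500; y_4 − T_4 = 3147 − 3055.37500 = 91.62500
t=8: T_8 = 3476.37500; y_8 − T_8 = 3568 − 3476.37500 = 91.62500
t=12: T_12 = 3897.25000; y_12 − T_12 = 3989 − 3897.25000 = 91.75000
Mean deviation: (91.62500 + 91.62500 + 91.75000) / 3 = 91.667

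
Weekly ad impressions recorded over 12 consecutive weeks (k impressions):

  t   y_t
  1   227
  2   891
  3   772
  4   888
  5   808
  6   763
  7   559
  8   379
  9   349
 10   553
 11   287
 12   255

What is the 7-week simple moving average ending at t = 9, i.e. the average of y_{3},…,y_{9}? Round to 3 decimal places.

Sum of periods 3–9: 772 + 888 + 808 + 763 + 559 + 379 + 349 = 4518
Divide by 7: 4518 / 7 = 645.429

645.429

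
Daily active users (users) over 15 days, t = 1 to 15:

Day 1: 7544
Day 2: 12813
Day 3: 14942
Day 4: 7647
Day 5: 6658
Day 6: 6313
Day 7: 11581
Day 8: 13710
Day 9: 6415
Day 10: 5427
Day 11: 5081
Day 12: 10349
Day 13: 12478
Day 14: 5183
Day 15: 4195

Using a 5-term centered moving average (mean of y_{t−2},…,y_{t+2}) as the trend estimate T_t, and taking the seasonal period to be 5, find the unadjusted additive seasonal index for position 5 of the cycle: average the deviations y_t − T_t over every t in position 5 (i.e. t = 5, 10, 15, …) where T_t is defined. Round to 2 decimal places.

-2769.80

Season position 5 occurs at t = 5, 10 (where T_t is defined).
t=5: T_5 = 9428.2000; y_5 − T_5 = 6658 − 9428.2000 = -2770.2000
t=10: T_10 = 8196.4000; y_10 − T_10 = 5427 − 8196.4000 = -2769.4000
Mean deviation: (-2770.2000 + -2769.4000) / 2 = -2769.80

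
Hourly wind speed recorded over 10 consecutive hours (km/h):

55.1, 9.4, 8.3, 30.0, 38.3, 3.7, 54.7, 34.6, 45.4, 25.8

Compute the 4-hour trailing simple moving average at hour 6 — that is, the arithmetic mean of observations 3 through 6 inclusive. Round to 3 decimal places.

20.075

Sum of periods 3–6: 8.3 + 30.0 + 38.3 + 3.7 = 80.3
Divide by 4: 80.3 / 4 = 20.075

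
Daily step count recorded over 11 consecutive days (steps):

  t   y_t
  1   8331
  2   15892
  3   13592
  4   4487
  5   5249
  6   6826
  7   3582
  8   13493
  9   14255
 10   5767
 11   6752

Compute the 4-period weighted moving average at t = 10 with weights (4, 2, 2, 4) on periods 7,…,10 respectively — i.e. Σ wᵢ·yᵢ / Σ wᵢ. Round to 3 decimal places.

7741.000

Weighted sum: 4·3582 + 2·13493 + 2·14255 + 4·5767 = 14328 + 26986 + 28510 + 23068 = 92892
Weight total: 4 + 2 + 2 + 4 = 12
WMA = 92892 / 12 = 7741.000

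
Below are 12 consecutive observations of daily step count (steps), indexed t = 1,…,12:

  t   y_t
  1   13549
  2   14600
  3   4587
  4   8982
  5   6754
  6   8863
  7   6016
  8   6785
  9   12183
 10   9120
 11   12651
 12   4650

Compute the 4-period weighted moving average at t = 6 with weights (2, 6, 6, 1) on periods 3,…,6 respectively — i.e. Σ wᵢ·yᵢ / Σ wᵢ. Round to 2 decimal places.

Weighted sum: 2·4587 + 6·8982 + 6·6754 + 1·8863 = 9174 + 53892 + 40524 + 8863 = 112453
Weight total: 2 + 6 + 6 + 1 = 15
WMA = 112453 / 15 = 7496.87

7496.87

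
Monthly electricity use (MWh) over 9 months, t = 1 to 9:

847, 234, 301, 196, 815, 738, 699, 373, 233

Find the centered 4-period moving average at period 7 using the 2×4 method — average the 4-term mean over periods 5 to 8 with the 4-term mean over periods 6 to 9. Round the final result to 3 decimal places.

Sum over 5–8: 815 + 738 + 699 + 373 = 2625
Sum over 6–9: 738 + 699 + 373 + 233 = 2043
CMA at t=7 = (2625 + 2043) / (2·4) = 4668 / 8 = 583.500

583.500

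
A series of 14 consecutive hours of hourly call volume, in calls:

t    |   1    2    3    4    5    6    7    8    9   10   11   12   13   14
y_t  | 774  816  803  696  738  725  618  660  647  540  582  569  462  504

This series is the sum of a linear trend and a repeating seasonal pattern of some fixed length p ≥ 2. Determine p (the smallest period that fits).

First differences y_{t+1} − y_t: 42, -13, -107, 42, -13, -107, 42, -13, …
The difference pattern repeats every 3 terms and not for any smaller step, so p = 3.

3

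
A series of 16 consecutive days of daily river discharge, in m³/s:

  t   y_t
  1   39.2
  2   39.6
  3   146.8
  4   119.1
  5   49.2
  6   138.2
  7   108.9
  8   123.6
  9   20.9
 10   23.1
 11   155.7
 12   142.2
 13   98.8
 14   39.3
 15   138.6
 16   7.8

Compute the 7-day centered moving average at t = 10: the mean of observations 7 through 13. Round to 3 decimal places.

Sum of periods 7–13: 108.9 + 123.6 + 20.9 + 23.1 + 155.7 + 142.2 + 98.8 = 673.2
Divide by 7: 673.2 / 7 = 96.171

96.171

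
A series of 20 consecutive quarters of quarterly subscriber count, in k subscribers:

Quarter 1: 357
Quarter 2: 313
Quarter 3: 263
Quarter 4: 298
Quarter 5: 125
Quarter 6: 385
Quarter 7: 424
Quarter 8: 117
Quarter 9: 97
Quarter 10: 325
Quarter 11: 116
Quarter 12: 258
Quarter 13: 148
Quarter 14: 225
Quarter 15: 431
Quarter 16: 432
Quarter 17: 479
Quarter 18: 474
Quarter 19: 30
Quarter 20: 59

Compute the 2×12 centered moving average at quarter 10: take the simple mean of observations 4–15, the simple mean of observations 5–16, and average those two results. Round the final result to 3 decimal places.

251.333

Sum over 4–15: 298 + 125 + 385 + 424 + 117 + 97 + 325 + 116 + 258 + 148 + 225 + 431 = 2949
Sum over 5–16: 125 + 385 + 424 + 117 + 97 + 325 + 116 + 258 + 148 + 225 + 431 + 432 = 3083
CMA at t=10 = (2949 + 3083) / (2·12) = 6032 / 24 = 251.333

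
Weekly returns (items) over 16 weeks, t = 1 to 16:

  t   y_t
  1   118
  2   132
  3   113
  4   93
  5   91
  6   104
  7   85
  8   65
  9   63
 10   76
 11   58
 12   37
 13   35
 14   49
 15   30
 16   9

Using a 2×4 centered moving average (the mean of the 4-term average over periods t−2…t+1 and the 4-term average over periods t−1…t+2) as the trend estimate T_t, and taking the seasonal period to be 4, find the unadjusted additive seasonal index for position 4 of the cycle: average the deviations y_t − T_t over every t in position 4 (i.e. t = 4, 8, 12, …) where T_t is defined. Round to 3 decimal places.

Season position 4 occurs at t = 4, 8, 12 (where T_t is defined).
t=4: T_4 = 103.75000; y_4 − T_4 = 93 − 103.75000 = -10.75000
t=8: T_8 = 75.75000; y_8 − T_8 = 65 − 75.75000 = -10.75000
t=12: T_12 = 48.12500; y_12 − T_12 = 37 − 48.12500 = -11.12500
Mean deviation: (-10.75000 + -10.75000 + -11.12500) / 3 = -10.875

-10.875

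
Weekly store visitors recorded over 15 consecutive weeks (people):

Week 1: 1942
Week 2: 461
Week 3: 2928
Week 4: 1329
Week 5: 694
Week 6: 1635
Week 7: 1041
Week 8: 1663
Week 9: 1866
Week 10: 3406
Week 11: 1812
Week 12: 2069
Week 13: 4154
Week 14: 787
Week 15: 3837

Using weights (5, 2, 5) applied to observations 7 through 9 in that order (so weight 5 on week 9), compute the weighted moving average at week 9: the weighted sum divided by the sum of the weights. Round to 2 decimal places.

1488.42

Weighted sum: 5·1041 + 2·1663 + 5·1866 = 5205 + 3326 + 9330 = 17861
Weight total: 5 + 2 + 5 = 12
WMA = 17861 / 12 = 1488.42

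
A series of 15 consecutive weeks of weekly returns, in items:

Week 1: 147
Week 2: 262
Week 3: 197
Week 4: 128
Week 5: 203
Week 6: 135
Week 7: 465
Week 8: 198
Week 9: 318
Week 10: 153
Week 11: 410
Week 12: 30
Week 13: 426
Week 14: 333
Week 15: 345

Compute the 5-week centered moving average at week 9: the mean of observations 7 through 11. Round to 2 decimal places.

308.80

Sum of periods 7–11: 465 + 198 + 318 + 153 + 410 = 1544
Divide by 5: 1544 / 5 = 308.80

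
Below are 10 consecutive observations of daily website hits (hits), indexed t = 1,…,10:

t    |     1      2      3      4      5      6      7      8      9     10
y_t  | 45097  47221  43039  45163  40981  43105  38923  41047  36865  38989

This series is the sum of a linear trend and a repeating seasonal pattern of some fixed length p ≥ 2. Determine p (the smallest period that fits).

First differences y_{t+1} − y_t: 2124, -4182, 2124, -4182, 2124, -4182, …
The difference pattern repeats every 2 terms and not for any smaller step, so p = 2.

2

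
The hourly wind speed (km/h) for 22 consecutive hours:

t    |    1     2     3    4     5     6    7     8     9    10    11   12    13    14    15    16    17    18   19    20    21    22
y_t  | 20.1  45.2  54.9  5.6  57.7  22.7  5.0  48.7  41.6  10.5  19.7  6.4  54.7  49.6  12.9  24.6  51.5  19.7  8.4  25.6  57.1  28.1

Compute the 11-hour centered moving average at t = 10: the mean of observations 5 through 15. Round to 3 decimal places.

Sum of periods 5–15: 57.7 + 22.7 + 5.0 + 48.7 + 41.6 + 10.5 + 19.7 + 6.4 + 54.7 + 49.6 + 12.9 = 329.5
Divide by 11: 329.5 / 11 = 29.955

29.955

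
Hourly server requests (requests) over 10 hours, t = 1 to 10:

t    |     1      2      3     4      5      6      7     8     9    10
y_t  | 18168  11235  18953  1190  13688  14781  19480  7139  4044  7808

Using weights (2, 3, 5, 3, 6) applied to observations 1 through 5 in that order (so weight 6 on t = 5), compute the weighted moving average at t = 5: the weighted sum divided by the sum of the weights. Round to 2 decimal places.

13184.42

Weighted sum: 2·18168 + 3·11235 + 5·18953 + 3·1190 + 6·13688 = 36336 + 33705 + 94765 + 3570 + 82128 = 250504
Weight total: 2 + 3 + 5 + 3 + 6 = 19
WMA = 250504 / 19 = 13184.42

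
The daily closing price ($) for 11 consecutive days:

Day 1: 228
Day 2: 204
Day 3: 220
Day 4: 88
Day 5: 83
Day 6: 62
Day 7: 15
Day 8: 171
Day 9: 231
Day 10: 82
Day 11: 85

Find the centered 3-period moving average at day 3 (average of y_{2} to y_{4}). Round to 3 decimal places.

Sum of periods 2–4: 204 + 220 + 88 = 512
Divide by 3: 512 / 3 = 170.667

170.667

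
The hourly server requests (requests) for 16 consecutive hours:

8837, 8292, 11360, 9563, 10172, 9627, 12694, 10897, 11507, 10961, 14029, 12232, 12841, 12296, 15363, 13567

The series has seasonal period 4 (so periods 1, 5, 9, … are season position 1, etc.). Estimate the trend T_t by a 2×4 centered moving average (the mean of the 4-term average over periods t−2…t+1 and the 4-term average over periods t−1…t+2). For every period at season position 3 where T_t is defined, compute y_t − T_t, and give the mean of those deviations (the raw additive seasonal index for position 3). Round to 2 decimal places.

1679.92

Season position 3 occurs at t = 3, 7, 11 (where T_t is defined).
t=3: T_3 = 9679.8750; y_3 − T_3 = 11360 − 9679.8750 = 1680.1250
t=7: T_7 = 11014.3750; y_7 − T_7 = 12694 − 11014.3750 = 1679.6250
t=11: T_11 = 12349.0000; y_11 − T_11 = 14029 − 12349.0000 = 1680.0000
Mean deviation: (1680.1250 + 1679.6250 + 1680.0000) / 3 = 1679.92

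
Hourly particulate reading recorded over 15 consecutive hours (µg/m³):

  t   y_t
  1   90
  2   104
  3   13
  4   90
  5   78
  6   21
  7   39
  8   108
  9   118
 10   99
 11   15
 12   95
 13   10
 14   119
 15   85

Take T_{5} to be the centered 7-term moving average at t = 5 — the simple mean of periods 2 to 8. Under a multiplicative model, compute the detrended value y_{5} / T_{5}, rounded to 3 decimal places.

Trend T_5 = (104 + 13 + 90 + 78 + 21 + 39 + 108) / 7 = 453/7 = 64.71429
Ratio to trend: 78 / 64.71429 = 1.205

1.205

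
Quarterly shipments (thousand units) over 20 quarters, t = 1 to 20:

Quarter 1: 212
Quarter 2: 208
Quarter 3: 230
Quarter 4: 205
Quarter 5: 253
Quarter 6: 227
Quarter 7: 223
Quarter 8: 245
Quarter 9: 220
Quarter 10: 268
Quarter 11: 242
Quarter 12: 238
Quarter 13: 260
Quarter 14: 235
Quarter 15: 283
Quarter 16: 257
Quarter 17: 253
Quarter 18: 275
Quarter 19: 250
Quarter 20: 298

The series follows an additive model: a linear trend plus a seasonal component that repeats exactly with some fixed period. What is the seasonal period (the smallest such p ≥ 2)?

First differences y_{t+1} − y_t: -4, 22, -25, 48, -26, -4, 22, -25, 48, -26, -4, 22, …
The difference pattern repeats every 5 terms and not for any smaller step, so p = 5.

5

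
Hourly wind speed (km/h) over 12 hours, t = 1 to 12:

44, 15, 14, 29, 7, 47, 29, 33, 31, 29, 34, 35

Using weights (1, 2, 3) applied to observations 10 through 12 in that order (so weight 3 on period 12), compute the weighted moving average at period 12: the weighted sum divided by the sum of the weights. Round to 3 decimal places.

Weighted sum: 1·29 + 2·34 + 3·35 = 29 + 68 + 105 = 202
Weight total: 1 + 2 + 3 = 6
WMA = 202 / 6 = 33.667

33.667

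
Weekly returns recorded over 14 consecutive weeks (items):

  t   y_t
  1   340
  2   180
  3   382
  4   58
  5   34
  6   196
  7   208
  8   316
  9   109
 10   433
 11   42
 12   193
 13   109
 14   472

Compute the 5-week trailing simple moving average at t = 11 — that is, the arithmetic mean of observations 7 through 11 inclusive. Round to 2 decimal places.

Sum of periods 7–11: 208 + 316 + 109 + 433 + 42 = 1108
Divide by 5: 1108 / 5 = 221.60

221.60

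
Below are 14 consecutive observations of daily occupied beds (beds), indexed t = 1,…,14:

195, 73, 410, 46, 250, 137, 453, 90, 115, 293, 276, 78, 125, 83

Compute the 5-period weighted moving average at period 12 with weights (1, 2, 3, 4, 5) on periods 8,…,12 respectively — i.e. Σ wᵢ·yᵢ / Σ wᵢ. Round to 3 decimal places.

Weighted sum: 1·90 + 2·115 + 3·293 + 4·276 + 5·78 = 90 + 230 + 879 + 1104 + 390 = 2693
Weight total: 1 + 2 + 3 + 4 + 5 = 15
WMA = 2693 / 15 = 179.533

179.533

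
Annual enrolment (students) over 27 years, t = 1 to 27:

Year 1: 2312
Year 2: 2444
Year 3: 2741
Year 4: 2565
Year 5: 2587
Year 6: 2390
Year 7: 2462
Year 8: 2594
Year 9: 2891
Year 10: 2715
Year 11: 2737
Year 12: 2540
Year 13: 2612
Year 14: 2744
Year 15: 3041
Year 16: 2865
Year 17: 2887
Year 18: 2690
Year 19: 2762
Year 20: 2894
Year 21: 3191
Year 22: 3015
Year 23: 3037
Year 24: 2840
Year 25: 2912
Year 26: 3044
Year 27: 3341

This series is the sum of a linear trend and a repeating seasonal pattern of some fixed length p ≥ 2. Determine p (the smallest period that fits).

6

First differences y_{t+1} − y_t: 132, 297, -176, 22, -197, 72, 132, 297, -176, 22, -197, 72, 132, 297, …
The difference pattern repeats every 6 terms and not for any smaller step, so p = 6.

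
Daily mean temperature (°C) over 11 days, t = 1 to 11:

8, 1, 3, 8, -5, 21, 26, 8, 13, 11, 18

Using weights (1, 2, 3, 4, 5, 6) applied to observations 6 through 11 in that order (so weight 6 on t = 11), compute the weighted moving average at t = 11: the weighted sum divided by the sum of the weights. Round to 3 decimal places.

14.857

Weighted sum: 1·21 + 2·26 + 3·8 + 4·13 + 5·11 + 6·18 = 21 + 52 + 24 + 52 + 55 + 108 = 312
Weight total: 1 + 2 + 3 + 4 + 5 + 6 = 21
WMA = 312 / 21 = 14.857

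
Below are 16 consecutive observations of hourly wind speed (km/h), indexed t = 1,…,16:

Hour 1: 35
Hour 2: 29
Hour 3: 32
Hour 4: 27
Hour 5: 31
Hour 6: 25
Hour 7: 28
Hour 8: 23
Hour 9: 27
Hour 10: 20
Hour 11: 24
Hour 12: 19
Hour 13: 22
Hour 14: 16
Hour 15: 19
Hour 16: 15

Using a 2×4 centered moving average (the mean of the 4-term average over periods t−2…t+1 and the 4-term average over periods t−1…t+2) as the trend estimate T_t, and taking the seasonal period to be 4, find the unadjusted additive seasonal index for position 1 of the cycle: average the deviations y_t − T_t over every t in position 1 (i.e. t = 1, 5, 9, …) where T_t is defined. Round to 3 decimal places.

2.708

Season position 1 occurs at t = 5, 9, 13 (where T_t is defined).
t=5: T_5 = 28.25000; y_5 − T_5 = 31 − 28.25000 = 2.75000
t=9: T_9 = 24.00000; y_9 − T_9 = 27 − 24.00000 = 3.00000
t=13: T_13 = 19.62500; y_13 − T_13 = 22 − 19.62500 = 2.37500
Mean deviation: (2.75000 + 3.00000 + 2.37500) / 3 = 2.708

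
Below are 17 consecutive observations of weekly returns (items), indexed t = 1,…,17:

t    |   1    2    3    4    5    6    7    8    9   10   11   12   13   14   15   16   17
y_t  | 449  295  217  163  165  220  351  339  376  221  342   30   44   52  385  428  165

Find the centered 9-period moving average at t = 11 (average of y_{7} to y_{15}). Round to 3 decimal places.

237.778

Sum of periods 7–15: 351 + 339 + 376 + 221 + 342 + 30 + 44 + 52 + 385 = 2140
Divide by 9: 2140 / 9 = 237.778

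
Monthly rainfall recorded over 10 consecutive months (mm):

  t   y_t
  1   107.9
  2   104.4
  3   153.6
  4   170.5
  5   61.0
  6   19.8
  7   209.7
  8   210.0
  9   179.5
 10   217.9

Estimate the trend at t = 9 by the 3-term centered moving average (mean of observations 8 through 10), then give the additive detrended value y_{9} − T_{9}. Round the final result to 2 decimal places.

Trend T_9 = (210.0 + 179.5 + 217.9) / 3 = 607.4/3 = 202.4667
Detrended value: 179.5 − 202.4667 = -22.97

-22.97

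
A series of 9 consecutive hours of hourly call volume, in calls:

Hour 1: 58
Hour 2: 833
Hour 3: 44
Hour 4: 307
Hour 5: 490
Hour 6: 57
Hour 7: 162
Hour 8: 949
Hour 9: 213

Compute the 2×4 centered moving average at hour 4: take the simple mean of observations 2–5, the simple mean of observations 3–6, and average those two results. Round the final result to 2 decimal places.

321.50

Sum over 2–5: 833 + 44 + 307 + 490 = 1674
Sum over 3–6: 44 + 307 + 490 + 57 = 898
CMA at t=4 = (1674 + 898) / (2·4) = 2572 / 8 = 321.50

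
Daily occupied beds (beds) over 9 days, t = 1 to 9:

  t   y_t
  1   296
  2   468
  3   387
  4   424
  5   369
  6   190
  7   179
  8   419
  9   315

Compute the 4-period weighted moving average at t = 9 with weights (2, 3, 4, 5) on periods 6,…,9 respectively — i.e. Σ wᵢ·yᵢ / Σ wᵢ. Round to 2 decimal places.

Weighted sum: 2·190 + 3·179 + 4·419 + 5·315 = 380 + 537 + 1676 + 1575 = 4168
Weight total: 2 + 3 + 4 + 5 = 14
WMA = 4168 / 14 = 297.71

297.71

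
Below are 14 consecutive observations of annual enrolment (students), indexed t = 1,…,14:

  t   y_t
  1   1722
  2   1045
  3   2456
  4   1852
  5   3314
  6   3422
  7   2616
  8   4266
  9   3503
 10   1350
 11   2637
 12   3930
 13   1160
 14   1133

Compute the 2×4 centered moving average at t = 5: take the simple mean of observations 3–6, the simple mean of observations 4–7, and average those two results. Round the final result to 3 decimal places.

2781.000

Sum over 3–6: 2456 + 1852 + 3314 + 3422 = 11044
Sum over 4–7: 1852 + 3314 + 3422 + 2616 = 11204
CMA at t=5 = (11044 + 11204) / (2·4) = 22248 / 8 = 2781.000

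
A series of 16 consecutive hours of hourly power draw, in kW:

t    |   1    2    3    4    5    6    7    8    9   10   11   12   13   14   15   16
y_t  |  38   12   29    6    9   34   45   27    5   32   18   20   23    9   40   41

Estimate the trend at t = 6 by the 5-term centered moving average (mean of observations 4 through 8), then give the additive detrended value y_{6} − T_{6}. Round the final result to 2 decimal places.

Trend T_6 = (6 + 9 + 34 + 45 + 27) / 5 = 121/5 = 24.2000
Detrended value: 34 − 24.2000 = 9.80

9.80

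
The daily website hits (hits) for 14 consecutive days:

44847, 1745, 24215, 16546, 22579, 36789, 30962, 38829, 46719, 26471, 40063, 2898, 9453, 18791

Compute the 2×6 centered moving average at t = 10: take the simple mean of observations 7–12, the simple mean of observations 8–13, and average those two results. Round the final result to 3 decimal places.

Sum over 7–12: 30962 + 38829 + 46719 + 26471 + 40063 + 2898 = 185942
Sum over 8–13: 38829 + 46719 + 26471 + 40063 + 2898 + 9453 = 164433
CMA at t=10 = (185942 + 164433) / (2·6) = 350375 / 12 = 29197.917

29197.917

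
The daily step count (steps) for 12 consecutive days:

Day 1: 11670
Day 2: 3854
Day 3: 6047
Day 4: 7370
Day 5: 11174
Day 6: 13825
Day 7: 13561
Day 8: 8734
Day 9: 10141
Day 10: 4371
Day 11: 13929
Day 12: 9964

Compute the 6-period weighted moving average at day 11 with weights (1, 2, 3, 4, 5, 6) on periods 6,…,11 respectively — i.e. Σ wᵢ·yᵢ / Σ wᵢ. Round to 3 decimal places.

Weighted sum: 1·13825 + 2·13561 + 3·8734 + 4·10141 + 5·4371 + 6·13929 = 13825 + 27122 + 26202 + 40564 + 21855 + 83574 = 213142
Weight total: 1 + 2 + 3 + 4 + 5 + 6 = 21
WMA = 213142 / 21 = 10149.619

10149.619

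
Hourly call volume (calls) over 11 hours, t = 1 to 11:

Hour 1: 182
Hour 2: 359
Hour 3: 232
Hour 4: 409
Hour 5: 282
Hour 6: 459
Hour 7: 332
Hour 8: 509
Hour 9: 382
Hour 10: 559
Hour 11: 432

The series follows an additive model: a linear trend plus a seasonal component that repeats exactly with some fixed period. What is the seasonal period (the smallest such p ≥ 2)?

First differences y_{t+1} − y_t: 177, -127, 177, -127, 177, -127, …
The difference pattern repeats every 2 terms and not for any smaller step, so p = 2.

2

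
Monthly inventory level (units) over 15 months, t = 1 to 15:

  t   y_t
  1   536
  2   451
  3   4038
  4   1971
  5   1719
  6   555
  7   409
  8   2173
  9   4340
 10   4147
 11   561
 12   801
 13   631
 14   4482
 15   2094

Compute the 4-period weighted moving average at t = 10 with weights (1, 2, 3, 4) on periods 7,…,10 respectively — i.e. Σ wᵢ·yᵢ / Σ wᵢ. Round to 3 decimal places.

3436.300

Weighted sum: 1·409 + 2·2173 + 3·4340 + 4·4147 = 409 + 4346 + 13020 + 16588 = 34363
Weight total: 1 + 2 + 3 + 4 = 10
WMA = 34363 / 10 = 3436.300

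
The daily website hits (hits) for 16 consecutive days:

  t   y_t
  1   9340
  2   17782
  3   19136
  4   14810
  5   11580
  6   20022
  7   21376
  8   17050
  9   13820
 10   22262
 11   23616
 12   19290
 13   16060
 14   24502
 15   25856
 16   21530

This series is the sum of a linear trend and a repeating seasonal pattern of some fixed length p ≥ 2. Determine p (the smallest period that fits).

4

First differences y_{t+1} − y_t: 8442, 1354, -4326, -3230, 8442, 1354, -4326, -3230, 8442, 1354, …
The difference pattern repeats every 4 terms and not for any smaller step, so p = 4.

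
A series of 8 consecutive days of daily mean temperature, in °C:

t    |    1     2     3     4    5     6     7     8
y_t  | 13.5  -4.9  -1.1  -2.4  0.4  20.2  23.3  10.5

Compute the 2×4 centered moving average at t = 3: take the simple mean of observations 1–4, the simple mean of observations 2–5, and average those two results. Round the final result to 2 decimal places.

-0.36

Sum over 1–4: 13.5 + (-4.9) + (-1.1) + (-2.4) = 5.1
Sum over 2–5: (-4.9) + (-1.1) + (-2.4) + 0.4 = -8.0
CMA at t=3 = (5.1 + -8.0) / (2·4) = -2.9 / 8 = -0.36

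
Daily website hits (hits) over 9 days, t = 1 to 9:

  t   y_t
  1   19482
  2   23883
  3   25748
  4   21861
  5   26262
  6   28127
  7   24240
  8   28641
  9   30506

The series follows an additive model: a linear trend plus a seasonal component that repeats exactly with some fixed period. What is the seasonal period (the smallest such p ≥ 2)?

First differences y_{t+1} − y_t: 4401, 1865, -3887, 4401, 1865, -3887, 4401, 1865, …
The difference pattern repeats every 3 terms and not for any smaller step, so p = 3.

3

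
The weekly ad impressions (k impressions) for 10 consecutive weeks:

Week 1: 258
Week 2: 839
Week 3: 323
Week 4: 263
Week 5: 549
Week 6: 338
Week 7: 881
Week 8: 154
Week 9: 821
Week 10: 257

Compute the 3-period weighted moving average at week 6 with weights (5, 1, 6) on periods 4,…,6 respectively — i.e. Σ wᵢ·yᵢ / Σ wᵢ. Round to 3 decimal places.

324.333

Weighted sum: 5·263 + 1·549 + 6·338 = 1315 + 549 + 2028 = 3892
Weight total: 5 + 1 + 6 = 12
WMA = 3892 / 12 = 324.333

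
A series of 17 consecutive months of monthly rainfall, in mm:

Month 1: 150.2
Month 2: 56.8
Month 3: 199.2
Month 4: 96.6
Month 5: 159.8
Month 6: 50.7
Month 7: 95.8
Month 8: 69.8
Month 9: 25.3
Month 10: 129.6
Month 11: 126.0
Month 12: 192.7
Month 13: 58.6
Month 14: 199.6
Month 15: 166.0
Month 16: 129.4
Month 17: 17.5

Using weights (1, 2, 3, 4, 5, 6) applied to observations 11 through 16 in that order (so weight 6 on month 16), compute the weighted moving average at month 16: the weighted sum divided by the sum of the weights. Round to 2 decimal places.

147.24

Weighted sum: 1·126.0 + 2·192.7 + 3·58.6 + 4·199.6 + 5·166.0 + 6·129.4 = 126.0 + 385.4 + 175.8 + 798.4 + 830.0 + 776.4 = 3092.0
Weight total: 1 + 2 + 3 + 4 + 5 + 6 = 21
WMA = 3092.0 / 21 = 147.24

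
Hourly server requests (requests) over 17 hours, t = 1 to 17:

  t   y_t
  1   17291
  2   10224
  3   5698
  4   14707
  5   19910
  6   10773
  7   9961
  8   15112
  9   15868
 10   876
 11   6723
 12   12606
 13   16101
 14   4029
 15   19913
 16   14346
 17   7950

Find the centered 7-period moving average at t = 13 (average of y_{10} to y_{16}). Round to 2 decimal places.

10656.29

Sum of periods 10–16: 876 + 6723 + 12606 + 16101 + 4029 + 19913 + 14346 = 74594
Divide by 7: 74594 / 7 = 10656.29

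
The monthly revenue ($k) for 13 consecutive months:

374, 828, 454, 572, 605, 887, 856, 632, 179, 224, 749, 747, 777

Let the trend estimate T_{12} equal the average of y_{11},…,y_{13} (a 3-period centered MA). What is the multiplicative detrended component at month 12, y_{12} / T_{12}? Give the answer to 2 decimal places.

0.99

Trend T_12 = (749 + 747 + 777) / 3 = 2273/3 = 757.6667
Ratio to trend: 747 / 757.6667 = 0.99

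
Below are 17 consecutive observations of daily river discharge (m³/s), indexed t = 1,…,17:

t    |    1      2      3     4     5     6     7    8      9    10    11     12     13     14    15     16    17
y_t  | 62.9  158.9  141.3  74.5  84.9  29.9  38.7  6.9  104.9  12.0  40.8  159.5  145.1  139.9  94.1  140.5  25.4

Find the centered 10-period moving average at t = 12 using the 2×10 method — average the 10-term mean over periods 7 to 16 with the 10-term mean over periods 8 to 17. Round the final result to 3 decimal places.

Sum over 7–16: 38.7 + 6.9 + 104.9 + 12.0 + 40.8 + 159.5 + 145.1 + 139.9 + 94.1 + 140.5 = 882.4
Sum over 8–17: 6.9 + 104.9 + 12.0 + 40.8 + 159.5 + 145.1 + 139.9 + 94.1 + 140.5 + 25.4 = 869.1
CMA at t=12 = (882.4 + 869.1) / (2·10) = 1751.5 / 20 = 87.575

87.575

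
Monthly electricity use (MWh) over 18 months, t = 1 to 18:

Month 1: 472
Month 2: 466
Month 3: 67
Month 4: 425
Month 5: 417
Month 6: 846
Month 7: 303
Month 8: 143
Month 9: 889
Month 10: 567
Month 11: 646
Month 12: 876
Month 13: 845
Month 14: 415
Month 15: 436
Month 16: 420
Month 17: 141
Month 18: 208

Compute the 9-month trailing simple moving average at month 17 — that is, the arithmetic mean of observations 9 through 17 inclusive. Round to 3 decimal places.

581.667

Sum of periods 9–17: 889 + 567 + 646 + 876 + 845 + 415 + 436 + 420 + 141 = 5235
Divide by 9: 5235 / 9 = 581.667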